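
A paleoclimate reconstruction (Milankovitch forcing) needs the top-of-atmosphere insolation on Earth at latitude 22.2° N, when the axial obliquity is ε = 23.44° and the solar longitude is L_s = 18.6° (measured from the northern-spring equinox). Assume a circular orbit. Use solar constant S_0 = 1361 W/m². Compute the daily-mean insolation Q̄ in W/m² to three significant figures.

Q̄ ≈ 431 W/m²

Solar declination: sin δ = sin ε · sin L_s = sin 23.44° × sin 18.6° = 0.12688, so δ = +7.289°.
cos h₀ = −tan(+22.2°) tan(+7.289°) = -0.0522, h₀ = 1.6230 rad.
Bracket: h₀ sin ϕ sin δ + cos ϕ cos δ sin h₀ = 1.6230×0.37784×0.12688 + 0.92587×0.99192×0.99864 = 0.077807 + 0.917140 = 0.994947.
Q̄ = (S_0/π) × [bracket] = (1361/π) × 0.994947 = 431.0 W/m².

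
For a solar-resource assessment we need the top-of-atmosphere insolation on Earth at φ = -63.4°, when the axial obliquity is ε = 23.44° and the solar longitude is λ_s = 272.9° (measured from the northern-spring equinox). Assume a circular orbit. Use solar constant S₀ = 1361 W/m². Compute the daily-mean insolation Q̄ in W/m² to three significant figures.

Q̄ ≈ 492 W/m²

Solar declination: sin δ = sin ε · sin λ_s = sin 23.44° × sin 272.9° = -0.39728, so δ = -23.408°.
cos H₀ = −tan(-63.4°) tan(-23.408°) = -0.8645, H₀ = 2.6149 rad.
Bracket: H₀ sin φ sin δ + cos φ cos δ sin H₀ = 2.6149×-0.89415×-0.39728 + 0.44776×0.91770×0.50264 = 0.928885 + 0.206539 = 1.135424.
Q̄ = (S₀/π) × [bracket] = (1361/π) × 1.135424 = 491.9 W/m².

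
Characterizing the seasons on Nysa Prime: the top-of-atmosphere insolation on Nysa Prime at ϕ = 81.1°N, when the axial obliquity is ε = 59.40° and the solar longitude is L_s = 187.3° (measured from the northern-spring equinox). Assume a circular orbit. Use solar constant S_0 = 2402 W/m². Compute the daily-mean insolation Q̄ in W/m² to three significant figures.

Solar declination: sin δ = sin ε · sin L_s = sin 59.40° × sin 187.3° = -0.10937, so δ = -6.279°.
cos h₀ = −tan(+81.1°) tan(-6.279°) = 0.7026, h₀ = 0.7917 rad.
Bracket: h₀ sin ϕ sin δ + cos ϕ cos δ sin h₀ = 0.7917×0.98796×-0.10937 + 0.15471×0.99400×0.71155 = -0.085546 + 0.109423 = 0.023877.
Q̄ = (S_0/π) × [bracket] = (2402/π) × 0.023877 = 18.26 W/m².

Q̄ ≈ 18.3 W/m²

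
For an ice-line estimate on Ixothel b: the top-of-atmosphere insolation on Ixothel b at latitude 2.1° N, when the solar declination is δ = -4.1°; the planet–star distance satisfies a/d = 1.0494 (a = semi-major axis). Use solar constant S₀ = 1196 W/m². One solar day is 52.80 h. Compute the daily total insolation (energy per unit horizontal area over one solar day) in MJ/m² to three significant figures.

cos H₀ = −tan(+2.1°) tan(-4.100°) = 0.0026, H₀ = 1.5682 rad.
Bracket: H₀ sin φ sin δ + cos φ cos δ sin H₀ = 1.5682×0.03664×-0.07150 + 0.99933×0.99744×1.00000 = -0.004108 + 0.996772 = 0.992664.
Inverse-square distance factor (a/d)² = 1.0494² = 1.101240.
Q̄ = (S₀/π) × 1.101240 × [bracket] = (1196/π) × 1.101240 × 0.992664 = 416.17 W/m².
Daily total = Q̄ × 52.80 h × 3600 s/h = 416.17 × 52.80 × 3600 / 10⁶ = 79.11 MJ/m².

79.1 MJ/m²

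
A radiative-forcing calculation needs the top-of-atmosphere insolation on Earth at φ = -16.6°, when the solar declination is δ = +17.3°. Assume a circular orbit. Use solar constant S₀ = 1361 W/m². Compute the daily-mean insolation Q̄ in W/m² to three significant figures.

Q̄ ≈ 340 W/m²

cos H₀ = −tan(-16.6°) tan(+17.300°) = 0.0929, H₀ = 1.4778 rad.
Bracket: H₀ sin φ sin δ + cos φ cos δ sin H₀ = 1.4778×-0.28569×0.29737 + 0.95832×0.95476×0.99568 = -0.125547 + 0.911013 = 0.785466.
Q̄ = (S₀/π) × [bracket] = (1361/π) × 0.785466 = 340.3 W/m².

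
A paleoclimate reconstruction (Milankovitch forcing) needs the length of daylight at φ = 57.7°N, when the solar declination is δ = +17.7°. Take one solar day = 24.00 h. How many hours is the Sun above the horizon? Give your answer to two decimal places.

16.04 h

cos H₀ = −tan φ · tan δ = −tan(+57.7°) × tan(+17.700°) = -0.5048, so H₀ = 2.1000 rad = 120.32°.
Daylight = 2H₀/(2π) × 24.00 h = (2.1000/π) × 24.00 = 16.04 h.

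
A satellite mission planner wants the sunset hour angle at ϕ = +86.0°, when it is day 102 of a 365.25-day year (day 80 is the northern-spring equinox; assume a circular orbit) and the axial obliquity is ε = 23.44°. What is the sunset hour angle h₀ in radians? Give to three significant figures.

h₀ = 3.14 rad

Solar longitude: L_s = 360° × (102 − 80)/365.25 = 21.684°.
sin δ = sin 23.44° × sin 21.684° = 0.14698, so δ = +8.452°.
Sunrise equation: cos h₀ = −tan ϕ · tan δ = -2.1249 ≤ −1, so the Sun never sets (polar day) and h₀ = π.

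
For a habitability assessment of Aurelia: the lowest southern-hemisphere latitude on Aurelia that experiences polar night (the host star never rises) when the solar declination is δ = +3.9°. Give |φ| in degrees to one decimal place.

Polar night requires cos H₀ = −tan φ tan δ ≥ 1, i.e. tan φ tan δ ≤ −1.
The boundary is |tan φ| · |tan δ| = 1, so |φ| = 90° − |δ| = 90° − 3.9° = 86.1° in the southern hemisphere.

|φ| = 86.1°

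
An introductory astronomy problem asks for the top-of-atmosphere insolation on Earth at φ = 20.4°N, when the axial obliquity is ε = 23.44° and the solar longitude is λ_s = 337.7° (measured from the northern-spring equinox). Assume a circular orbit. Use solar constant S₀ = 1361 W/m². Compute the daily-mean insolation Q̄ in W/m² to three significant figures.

Solar declination: sin δ = sin ε · sin λ_s = sin 23.44° × sin 337.7° = -0.15094, so δ = -8.682°.
cos H₀ = −tan(+20.4°) tan(-8.682°) = 0.0568, H₀ = 1.5140 rad.
Bracket: H₀ sin φ sin δ + cos φ cos δ sin H₀ = 1.5140×0.34857×-0.15094 + 0.93728×0.98854×0.99839 = -0.079656 + 0.925047 = 0.845391.
Q̄ = (S₀/π) × [bracket] = (1361/π) × 0.845391 = 366.2 W/m².

Q̄ ≈ 366 W/m²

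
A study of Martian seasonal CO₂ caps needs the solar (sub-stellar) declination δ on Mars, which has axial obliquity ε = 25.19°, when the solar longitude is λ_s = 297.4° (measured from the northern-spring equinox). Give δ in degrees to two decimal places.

sin δ = sin ε · sin λ_s = sin 25.19° × sin 297.4° = -0.377873.
δ = arcsin(-0.377873) = -22.20°.

δ = -22.20°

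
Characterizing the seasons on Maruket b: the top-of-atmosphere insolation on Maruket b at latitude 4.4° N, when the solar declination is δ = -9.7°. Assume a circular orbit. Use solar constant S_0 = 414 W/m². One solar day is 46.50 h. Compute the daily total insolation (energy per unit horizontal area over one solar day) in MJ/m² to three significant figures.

21.2 MJ/m²

cos h₀ = −tan(+4.4°) tan(-9.700°) = 0.0132, h₀ = 1.5576 rad.
Bracket: h₀ sin ϕ sin δ + cos ϕ cos δ sin h₀ = 1.5576×0.07672×-0.16849 + 0.99705×0.98570×0.99991 = -0.020134 + 0.982704 = 0.962570.
Q̄ = (S_0/π) × [bracket] = (414/π) × 0.962570 = 126.85 W/m².
Daily total = Q̄ × 46.50 h × 3600 s/h = 126.85 × 46.50 × 3600 / 10⁶ = 21.23 MJ/m².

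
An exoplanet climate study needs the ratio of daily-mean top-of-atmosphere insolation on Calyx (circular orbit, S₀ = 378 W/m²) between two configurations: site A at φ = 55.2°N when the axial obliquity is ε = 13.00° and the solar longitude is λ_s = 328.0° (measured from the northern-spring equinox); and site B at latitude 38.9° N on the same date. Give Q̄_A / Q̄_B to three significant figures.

Q̄_A / Q̄_B ≈ 0.640

— Configuration A (φ=+55.2°):
Solar declination: sin δ = sin ε · sin λ_s = sin 13.00° × sin 328.0° = -0.11921, so δ = -6.846°.
cos H₀ = −tan(+55.2°) tan(-6.846°) = 0.1727, H₀ = 1.3972 rad.
Bracket: H₀ sin φ sin δ + cos φ cos δ sin H₀ = 1.3972×0.82115×-0.11921 + 0.57071×0.99287×0.98497 = -0.136771 + 0.558124 = 0.421353.
Q̄ = (S₀/π) × [bracket] = (378/π) × 0.421353 = 50.698 W/m².
— Configuration B (φ=+38.9°):
cos H₀ = −tan(+38.9°) tan(-6.846°) = 0.0969, H₀ = 1.4738 rad.
Bracket: H₀ sin φ sin δ + cos φ cos δ sin H₀ = 1.4738×0.62796×-0.11921 + 0.77824×0.99287×0.99530 = -0.110327 + 0.769060 = 0.658733.
Q̄ = (S₀/π) × [bracket] = (378/π) × 0.658733 = 79.260 W/m².
Ratio Q̄_A / Q̄_B = 50.698 / 79.260 = 0.6396.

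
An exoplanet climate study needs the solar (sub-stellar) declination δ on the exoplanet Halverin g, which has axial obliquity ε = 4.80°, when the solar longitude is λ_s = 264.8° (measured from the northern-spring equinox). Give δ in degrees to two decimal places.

δ = -4.78°

sin δ = sin ε · sin λ_s = sin 4.80° × sin 264.8° = -0.083333.
δ = arcsin(-0.083333) = -4.78°.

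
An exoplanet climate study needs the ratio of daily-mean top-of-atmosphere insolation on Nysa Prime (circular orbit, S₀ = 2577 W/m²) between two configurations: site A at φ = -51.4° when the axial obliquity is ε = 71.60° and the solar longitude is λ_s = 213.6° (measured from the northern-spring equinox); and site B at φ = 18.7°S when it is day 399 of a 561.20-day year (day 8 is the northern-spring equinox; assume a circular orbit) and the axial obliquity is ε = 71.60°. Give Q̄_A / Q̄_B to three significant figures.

Q̄_A / Q̄_B ≈ 1.38

— Configuration A (φ=-51.4°):
Solar declination: sin δ = sin ε · sin λ_s = sin 71.60° × sin 213.6° = -0.52510, so δ = -31.675°.
cos H₀ = −tan(-51.4°) tan(-31.675°) = -0.7729, H₀ = 2.4542 rad.
Bracket: H₀ sin φ sin δ + cos φ cos δ sin H₀ = 2.4542×-0.78152×-0.52510 + 0.62388×0.85104×0.63451 = 1.007145 + 0.336891 = 1.344036.
Q̄ = (S₀/π) × [bracket] = (2577/π) × 1.344036 = 1102.5 W/m².
— Configuration B (φ=-18.7°):
Solar longitude: λ_s = 360° × (399 − 8)/561.20 = 250.820°.
sin δ = sin 71.60° × sin 250.820° = -0.89620, so δ = -63.663°.
cos H₀ = −tan(-18.7°) tan(-63.663°) = -0.6838, H₀ = 2.3237 rad.
Bracket: H₀ sin φ sin δ + cos φ cos δ sin H₀ = 2.3237×-0.32061×-0.89620 + 0.94721×0.44364×0.72970 = 0.667670 + 0.306635 = 0.974305.
Q̄ = (S₀/π) × [bracket] = (2577/π) × 0.974305 = 799.21 W/m².
Ratio Q̄_A / Q̄_B = 1102.5 / 799.21 = 1.379.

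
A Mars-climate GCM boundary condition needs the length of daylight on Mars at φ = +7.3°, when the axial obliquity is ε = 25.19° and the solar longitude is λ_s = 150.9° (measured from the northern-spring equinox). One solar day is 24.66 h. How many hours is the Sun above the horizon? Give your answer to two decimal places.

Solar declination: sin δ = sin ε · sin λ_s = sin 25.19° × sin 150.9° = 0.20699, so δ = +11.946°.
cos H₀ = −tan φ · tan δ = −tan(+7.3°) × tan(+11.946°) = -0.0271, so H₀ = 1.5979 rad = 91.55°.
Daylight = 2H₀/(2π) × 24.66 h = (1.5979/π) × 24.66 = 12.54 h.

12.54 h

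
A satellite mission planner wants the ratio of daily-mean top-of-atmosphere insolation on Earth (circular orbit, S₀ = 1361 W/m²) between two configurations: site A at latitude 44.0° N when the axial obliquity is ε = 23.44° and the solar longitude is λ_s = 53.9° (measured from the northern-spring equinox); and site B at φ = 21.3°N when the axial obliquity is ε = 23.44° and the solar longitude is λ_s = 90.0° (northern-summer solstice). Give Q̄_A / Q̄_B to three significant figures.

Q̄_A / Q̄_B ≈ 0.977

— Configuration A (φ=+44.0°):
Solar declination: sin δ = sin ε · sin λ_s = sin 23.44° × sin 53.9° = 0.32141, so δ = +18.748°.
cos H₀ = −tan(+44.0°) tan(+18.748°) = -0.3278, H₀ = 1.9047 rad.
Bracket: H₀ sin φ sin δ + cos φ cos δ sin H₀ = 1.9047×0.69466×0.32141 + 0.71934×0.94694×0.94476 = 0.425264 + 0.643544 = 1.068808.
Q̄ = (S₀/π) × [bracket] = (1361/π) × 1.068808 = 463.03 W/m².
— Configuration B (φ=+21.3°):
Solar declination: sin δ = sin ε · sin λ_s = sin 23.44° × sin 90.0° = 0.39779, so δ = +23.440°.
cos H₀ = −tan(+21.3°) tan(+23.440°) = -0.1690, H₀ = 1.7407 rad.
Bracket: H₀ sin φ sin δ + cos φ cos δ sin H₀ = 1.7407×0.36325×0.39779 + 0.93169×0.91748×0.98561 = 0.251526 + 0.842506 = 1.094032.
Q̄ = (S₀/π) × [bracket] = (1361/π) × 1.094032 = 473.96 W/m².
Ratio Q̄_A / Q̄_B = 463.03 / 473.96 = 0.9769.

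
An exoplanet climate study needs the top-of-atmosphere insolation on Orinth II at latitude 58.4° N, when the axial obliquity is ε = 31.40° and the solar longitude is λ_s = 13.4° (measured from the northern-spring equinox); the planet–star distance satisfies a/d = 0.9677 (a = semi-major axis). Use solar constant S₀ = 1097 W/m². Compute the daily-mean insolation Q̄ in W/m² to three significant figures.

Q̄ ≈ 226 W/m²

Solar declination: sin δ = sin ε · sin λ_s = sin 31.40° × sin 13.4° = 0.12074, so δ = +6.935°.
cos H₀ = −tan(+58.4°) tan(+6.935°) = -0.1977, H₀ = 1.7698 rad.
Bracket: H₀ sin φ sin δ + cos φ cos δ sin H₀ = 1.7698×0.85173×0.12074 + 0.52399×0.99268×0.98026 = 0.182002 + 0.509887 = 0.691889.
Inverse-square distance factor (a/d)² = 0.9677² = 0.936443.
Q̄ = (S₀/π) × 0.936443 × [bracket] = (1097/π) × 0.936443 × 0.691889 = 226.2 W/m².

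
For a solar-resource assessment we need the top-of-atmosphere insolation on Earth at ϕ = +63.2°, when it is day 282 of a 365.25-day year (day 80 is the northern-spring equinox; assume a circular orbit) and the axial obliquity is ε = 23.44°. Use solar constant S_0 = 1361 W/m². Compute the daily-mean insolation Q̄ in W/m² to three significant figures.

Q̄ ≈ 121 W/m²

Solar longitude: L_s = 360° × (282 − 80)/365.25 = 199.097°.
sin δ = sin 23.44° × sin 199.097° = -0.13014, so δ = -7.478°.
cos h₀ = −tan(+63.2°) tan(-7.478°) = 0.2598, h₀ = 1.3079 rad.
Bracket: h₀ sin ϕ sin δ + cos ϕ cos δ sin h₀ = 1.3079×0.89259×-0.13014 + 0.45088×0.99150×0.96565 = -0.151928 + 0.431691 = 0.279763.
Q̄ = (S_0/π) × [bracket] = (1361/π) × 0.279763 = 121.2 W/m².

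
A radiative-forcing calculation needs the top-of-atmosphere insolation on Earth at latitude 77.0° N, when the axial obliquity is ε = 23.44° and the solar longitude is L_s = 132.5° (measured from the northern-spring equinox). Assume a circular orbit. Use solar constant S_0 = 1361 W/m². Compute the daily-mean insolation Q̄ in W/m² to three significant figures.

Solar declination: sin δ = sin ε · sin L_s = sin 23.44° × sin 132.5° = 0.29328, so δ = +17.054°.
cos h₀ = −tan(+77.0°) tan(+17.054°) = -1.3288 ≤ −1 ⇒ polar day, h₀ = π.
Bracket: h₀ sin ϕ sin δ + cos ϕ cos δ sin h₀ = 3.1416×0.97437×0.29328 + 0.22495×0.95603×0.00000 = 0.897754 + 0.000000 = 0.897754.
Q̄ = (S_0/π) × [bracket] = (1361/π) × 0.897754 = 388.9 W/m².

Q̄ ≈ 389 W/m²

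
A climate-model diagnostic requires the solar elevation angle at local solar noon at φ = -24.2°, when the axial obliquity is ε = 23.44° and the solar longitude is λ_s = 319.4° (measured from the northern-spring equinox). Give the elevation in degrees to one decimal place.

Solar declination: sin δ = sin ε · sin λ_s = sin 23.44° × sin 319.4° = -0.25887, so δ = -15.003°.
At local noon the hour angle is zero, so the zenith angle equals |φ − δ| = |-24.2° − (-15.003°)| = 9.197°.
Elevation = 90° − 9.197° = 80.8°.

80.8°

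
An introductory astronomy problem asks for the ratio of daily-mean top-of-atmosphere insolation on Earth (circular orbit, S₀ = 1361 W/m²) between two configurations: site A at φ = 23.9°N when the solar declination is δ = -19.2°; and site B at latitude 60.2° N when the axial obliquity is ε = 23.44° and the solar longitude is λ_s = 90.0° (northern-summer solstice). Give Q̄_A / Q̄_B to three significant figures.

— Configuration A (φ=+23.9°):
cos H₀ = −tan(+23.9°) tan(-19.200°) = 0.1543, H₀ = 1.4159 rad.
Bracket: H₀ sin φ sin δ + cos φ cos δ sin H₀ = 1.4159×0.40514×-0.32887 + 0.91425×0.94438×0.98802 = -0.188652 + 0.853056 = 0.664404.
Q̄ = (S₀/π) × [bracket] = (1361/π) × 0.664404 = 287.83 W/m².
— Configuration B (φ=+60.2°):
Solar declination: sin δ = sin ε · sin λ_s = sin 23.44° × sin 90.0° = 0.39779, so δ = +23.440°.
cos H₀ = −tan(+60.2°) tan(+23.440°) = -0.7571, H₀ = 2.4296 rad.
Bracket: H₀ sin φ sin δ + cos φ cos δ sin H₀ = 2.4296×0.86777×0.39779 + 0.49697×0.91748×0.65335 = 0.838674 + 0.297901 = 1.136575.
Q̄ = (S₀/π) × [bracket] = (1361/π) × 1.136575 = 492.39 W/m².
Ratio Q̄_A / Q̄_B = 287.83 / 492.39 = 0.5846.

Q̄_A / Q̄_B ≈ 0.585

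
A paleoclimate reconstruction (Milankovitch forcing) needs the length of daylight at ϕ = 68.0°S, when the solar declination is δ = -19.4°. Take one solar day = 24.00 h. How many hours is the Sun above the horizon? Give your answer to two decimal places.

20.09 h

cos h₀ = −tan ϕ · tan δ = −tan(-68.0°) × tan(-19.400°) = -0.8716, so h₀ = 2.6293 rad = 150.65°.
Daylight = 2h₀/(2π) × 24.00 h = (2.6293/π) × 24.00 = 20.09 h.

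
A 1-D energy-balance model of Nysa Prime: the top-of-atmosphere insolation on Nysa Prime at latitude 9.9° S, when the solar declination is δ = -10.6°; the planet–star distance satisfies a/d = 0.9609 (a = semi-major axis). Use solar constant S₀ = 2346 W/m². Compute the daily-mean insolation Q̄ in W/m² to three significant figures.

Q̄ ≈ 702 W/m²

cos H₀ = −tan(-9.9°) tan(-10.600°) = -0.0327, H₀ = 1.6035 rad.
Bracket: H₀ sin φ sin δ + cos φ cos δ sin H₀ = 1.6035×-0.17193×-0.18395 + 0.98511×0.98294×0.99947 = 0.050713 + 0.967791 = 1.018504.
Inverse-square distance factor (a/d)² = 0.9609² = 0.923329.
Q̄ = (S₀/π) × 0.923329 × [bracket] = (2346/π) × 0.923329 × 1.018504 = 702.3 W/m².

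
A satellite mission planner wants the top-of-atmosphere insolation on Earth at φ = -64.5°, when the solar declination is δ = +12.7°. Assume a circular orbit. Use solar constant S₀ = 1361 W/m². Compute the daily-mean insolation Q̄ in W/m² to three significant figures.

Q̄ ≈ 67.6 W/m²

cos H₀ = −tan(-64.5°) tan(+12.700°) = 0.4725, H₀ = 1.0787 rad.
Bracket: H₀ sin φ sin δ + cos φ cos δ sin H₀ = 1.0787×-0.90259×0.21985 + 0.43051×0.97553×0.88134 = -0.214051 + 0.370141 = 0.156090.
Q̄ = (S₀/π) × [bracket] = (1361/π) × 0.156090 = 67.62 W/m².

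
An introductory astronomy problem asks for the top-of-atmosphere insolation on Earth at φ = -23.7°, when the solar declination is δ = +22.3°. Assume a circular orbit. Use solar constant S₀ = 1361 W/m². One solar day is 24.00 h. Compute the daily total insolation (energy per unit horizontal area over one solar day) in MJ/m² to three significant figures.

23.3 MJ/m²

cos H₀ = −tan(-23.7°) tan(+22.300°) = 0.1800, H₀ = 1.3898 rad.
Bracket: H₀ sin φ sin δ + cos φ cos δ sin H₀ = 1.3898×-0.40195×0.37946 + 0.91566×0.92521×0.98366 = -0.211978 + 0.833335 = 0.621357.
Q̄ = (S₀/π) × [bracket] = (1361/π) × 0.621357 = 269.18 W/m².
Daily total = Q̄ × 24.00 h × 3600 s/h = 269.18 × 24.00 × 3600 / 10⁶ = 23.26 MJ/m².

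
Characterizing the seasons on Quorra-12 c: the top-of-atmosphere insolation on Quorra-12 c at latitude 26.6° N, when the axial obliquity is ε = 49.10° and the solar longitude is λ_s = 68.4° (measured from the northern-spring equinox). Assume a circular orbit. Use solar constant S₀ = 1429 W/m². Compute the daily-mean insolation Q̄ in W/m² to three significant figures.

Q̄ ≈ 550 W/m²

Solar declination: sin δ = sin ε · sin λ_s = sin 49.10° × sin 68.4° = 0.70277, so δ = +44.650°.
cos H₀ = −tan(+26.6°) tan(+44.650°) = -0.4947, H₀ = 2.0883 rad.
Bracket: H₀ sin φ sin δ + cos φ cos δ sin H₀ = 2.0883×0.44776×0.70277 + 0.89415×0.71141×0.86907 = 0.657130 + 0.552822 = 1.209952.
Q̄ = (S₀/π) × [bracket] = (1429/π) × 1.209952 = 550.4 W/m².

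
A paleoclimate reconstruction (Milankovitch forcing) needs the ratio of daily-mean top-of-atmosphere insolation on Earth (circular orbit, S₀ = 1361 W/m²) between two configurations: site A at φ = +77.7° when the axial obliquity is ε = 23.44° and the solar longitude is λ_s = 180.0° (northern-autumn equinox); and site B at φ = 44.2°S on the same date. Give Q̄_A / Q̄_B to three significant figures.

Q̄_A / Q̄_B ≈ 0.297

— Configuration A (φ=+77.7°):
Solar declination: sin δ = sin ε · sin λ_s = sin 23.44° × sin 180.0° = 0.00000, so δ = +0.000°.
cos H₀ = −tan(+77.7°) tan(+0.000°) = -0.0000, H₀ = 1.5708 rad.
Bracket: H₀ sin φ sin δ + cos φ cos δ sin H₀ = 1.5708×0.97705×0.00000 + 0.21303×1.00000×1.00000 = 0.000000 + 0.213030 = 0.213030.
Q̄ = (S₀/π) × [bracket] = (1361/π) × 0.213030 = 92.289 W/m².
— Configuration B (φ=-44.2°):
cos H₀ = −tan(-44.2°) tan(+0.000°) = 0.0000, H₀ = 1.5708 rad.
Bracket: H₀ sin φ sin δ + cos φ cos δ sin H₀ = 1.5708×-0.69717×0.00000 + 0.71691×1.00000×1.00000 = -0.000000 + 0.716910 = 0.716910.
Q̄ = (S₀/π) × [bracket] = (1361/π) × 0.716910 = 310.58 W/m².
Ratio Q̄_A / Q̄_B = 92.289 / 310.58 = 0.2972.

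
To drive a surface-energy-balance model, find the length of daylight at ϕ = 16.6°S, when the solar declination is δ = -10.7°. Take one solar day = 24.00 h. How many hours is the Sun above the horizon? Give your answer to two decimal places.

12.43 h

cos h₀ = −tan ϕ · tan δ = −tan(-16.6°) × tan(-10.700°) = -0.0563, so h₀ = 1.6272 rad = 93.23°.
Daylight = 2h₀/(2π) × 24.00 h = (1.6272/π) × 24.00 = 12.43 h.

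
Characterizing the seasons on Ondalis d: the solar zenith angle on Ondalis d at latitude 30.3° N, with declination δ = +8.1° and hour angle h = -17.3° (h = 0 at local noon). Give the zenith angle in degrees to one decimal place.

cos θ_z = sin φ sin δ + cos φ cos δ cos h = 0.071089 + 0.816112 = 0.887201.
θ_z = arccos(0.887201) = 27.5°.

θ_z = 27.5°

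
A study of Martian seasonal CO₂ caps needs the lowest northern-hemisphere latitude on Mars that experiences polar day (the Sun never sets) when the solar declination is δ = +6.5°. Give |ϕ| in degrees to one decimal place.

Polar day requires cos h₀ = −tan ϕ tan δ ≤ −1, i.e. tan ϕ tan δ ≥ 1.
The boundary is |tan ϕ| · |tan δ| = 1, so |ϕ| = 90° − |δ| = 90° − 6.5° = 83.5° in the northern hemisphere.

|ϕ| = 83.5°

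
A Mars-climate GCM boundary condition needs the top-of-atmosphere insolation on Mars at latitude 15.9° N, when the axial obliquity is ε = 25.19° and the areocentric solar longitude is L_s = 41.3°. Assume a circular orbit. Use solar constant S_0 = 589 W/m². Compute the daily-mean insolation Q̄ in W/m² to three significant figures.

Q̄ ≈ 196 W/m²

sin δ = sin 25.19° × sin 41.3° = 0.28091, so δ = +16.315°.
cos h₀ = −tan(+15.9°) tan(+16.315°) = -0.0834, h₀ = 1.6543 rad.
Bracket: h₀ sin ϕ sin δ + cos ϕ cos δ sin h₀ = 1.6543×0.27396×0.28091 + 0.96174×0.95973×0.99652 = 0.127312 + 0.919799 = 1.047111.
Q̄ = (S_0/π) × [bracket] = (589/π) × 1.047111 = 196.3 W/m².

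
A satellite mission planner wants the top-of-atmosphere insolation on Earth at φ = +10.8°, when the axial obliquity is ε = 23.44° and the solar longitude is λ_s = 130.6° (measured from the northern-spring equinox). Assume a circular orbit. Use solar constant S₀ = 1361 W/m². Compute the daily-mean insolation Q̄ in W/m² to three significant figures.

Solar declination: sin δ = sin ε · sin λ_s = sin 23.44° × sin 130.6° = 0.30203, so δ = +17.580°.
cos H₀ = −tan(+10.8°) tan(+17.580°) = -0.0604, H₀ = 1.6313 rad.
Bracket: H₀ sin φ sin δ + cos φ cos δ sin H₀ = 1.6313×0.18738×0.30203 + 0.98229×0.95330×0.99817 = 0.092322 + 0.934703 = 1.027025.
Q̄ = (S₀/π) × [bracket] = (1361/π) × 1.027025 = 444.9 W/m².

Q̄ ≈ 445 W/m²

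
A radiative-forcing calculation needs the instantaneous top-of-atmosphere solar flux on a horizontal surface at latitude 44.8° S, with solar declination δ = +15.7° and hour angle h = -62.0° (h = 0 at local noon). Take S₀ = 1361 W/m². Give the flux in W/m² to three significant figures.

cos θ_z = sin φ sin δ + cos φ cos δ cos h = -0.190674 + 0.320695 = 0.130021.
Flux = S₀ · cos θ_z = 1361 × 0.130021 = 177.0 W/m².

177 W/m²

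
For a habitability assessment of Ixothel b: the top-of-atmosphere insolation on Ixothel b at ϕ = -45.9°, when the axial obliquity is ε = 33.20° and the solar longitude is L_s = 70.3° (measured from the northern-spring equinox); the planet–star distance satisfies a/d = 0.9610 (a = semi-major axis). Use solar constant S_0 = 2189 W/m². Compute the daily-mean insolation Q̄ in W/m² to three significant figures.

Solar declination: sin δ = sin ε · sin L_s = sin 33.20° × sin 70.3° = 0.51551, so δ = +31.032°.
cos h₀ = −tan(-45.9°) tan(+31.032°) = 0.6208, h₀ = 0.9010 rad.
Bracket: h₀ sin ϕ sin δ + cos ϕ cos δ sin h₀ = 0.9010×-0.71813×0.51551 + 0.69591×0.85688×0.78395 = -0.333553 + 0.467478 = 0.133925.
Inverse-square distance factor (a/d)² = 0.9610² = 0.923521.
Q̄ = (S_0/π) × 0.923521 × [bracket] = (2189/π) × 0.923521 × 0.133925 = 86.18 W/m².

Q̄ ≈ 86.2 W/m²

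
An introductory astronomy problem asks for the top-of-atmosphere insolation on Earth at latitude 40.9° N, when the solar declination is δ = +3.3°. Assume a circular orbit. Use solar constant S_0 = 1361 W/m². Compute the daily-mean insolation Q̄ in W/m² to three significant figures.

Q̄ ≈ 353 W/m²

cos h₀ = −tan(+40.9°) tan(+3.300°) = -0.0499, h₀ = 1.6208 rad.
Bracket: h₀ sin ϕ sin δ + cos ϕ cos δ sin h₀ = 1.6208×0.65474×0.05756 + 0.75585×0.99834×0.99875 = 0.061083 + 0.753652 = 0.814735.
Q̄ = (S_0/π) × [bracket] = (1361/π) × 0.814735 = 353.0 W/m².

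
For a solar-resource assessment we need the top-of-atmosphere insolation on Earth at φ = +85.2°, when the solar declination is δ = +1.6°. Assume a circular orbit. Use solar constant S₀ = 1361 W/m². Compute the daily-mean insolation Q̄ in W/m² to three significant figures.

cos H₀ = −tan(+85.2°) tan(+1.600°) = -0.3326, H₀ = 1.9099 rad.
Bracket: H₀ sin φ sin δ + cos φ cos δ sin H₀ = 1.9099×0.99649×0.02792 + 0.08368×0.99961×0.94305 = 0.053137 + 0.078884 = 0.132021.
Q̄ = (S₀/π) × [bracket] = (1361/π) × 0.132021 = 57.19 W/m².

Q̄ ≈ 57.2 W/m²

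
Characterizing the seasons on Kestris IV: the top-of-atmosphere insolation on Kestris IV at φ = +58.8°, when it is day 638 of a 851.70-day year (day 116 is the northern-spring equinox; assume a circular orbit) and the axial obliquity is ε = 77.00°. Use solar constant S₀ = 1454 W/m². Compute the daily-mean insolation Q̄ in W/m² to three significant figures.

Q̄ ≈ 0.00 W/m²

Solar longitude: λ_s = 360° × (638 − 116)/851.70 = 220.641°.
sin δ = sin 77.00° × sin 220.641° = -0.63463, so δ = -39.392°.
cos H₀ = −tan(+58.8°) tan(-39.392°) = 1.3559 ≥ 1 ⇒ polar night, H₀ = 0 and Q̄ = 0.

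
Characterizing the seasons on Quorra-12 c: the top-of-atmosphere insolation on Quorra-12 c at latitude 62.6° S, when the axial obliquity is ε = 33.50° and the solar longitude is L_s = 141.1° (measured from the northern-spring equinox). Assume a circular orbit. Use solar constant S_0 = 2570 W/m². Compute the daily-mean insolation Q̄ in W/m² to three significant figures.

Solar declination: sin δ = sin ε · sin L_s = sin 33.50° × sin 141.1° = 0.34660, so δ = +20.279°.
cos h₀ = −tan(-62.6°) tan(+20.279°) = 0.7128, h₀ = 0.7773 rad.
Bracket: h₀ sin ϕ sin δ + cos ϕ cos δ sin h₀ = 0.7773×-0.88782×0.34660 + 0.46020×0.93801×0.70133 = -0.239190 + 0.302745 = 0.063555.
Q̄ = (S_0/π) × [bracket] = (2570/π) × 0.063555 = 51.99 W/m².

Q̄ ≈ 52.0 W/m²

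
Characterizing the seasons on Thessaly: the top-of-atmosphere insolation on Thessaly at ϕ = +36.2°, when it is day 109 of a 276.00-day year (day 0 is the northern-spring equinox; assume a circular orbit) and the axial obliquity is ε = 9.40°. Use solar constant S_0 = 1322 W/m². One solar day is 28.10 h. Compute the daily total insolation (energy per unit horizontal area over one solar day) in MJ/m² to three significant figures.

Solar longitude: L_s = 360° × (109 − 0)/276.00 = 142.174°.
sin δ = sin 9.40° × sin 142.174° = 0.10016, so δ = +5.749°.
cos h₀ = −tan(+36.2°) tan(+5.749°) = -0.0737, h₀ = 1.6445 rad.
Bracket: h₀ sin ϕ sin δ + cos ϕ cos δ sin h₀ = 1.6445×0.59061×0.10016 + 0.80696×0.99497×0.99728 = 0.097281 + 0.800717 = 0.897998.
Q̄ = (S_0/π) × [bracket] = (1322/π) × 0.897998 = 377.88 W/m².
Daily total = Q̄ × 28.10 h × 3600 s/h = 377.88 × 28.10 × 3600 / 10⁶ = 38.23 MJ/m².

38.2 MJ/m²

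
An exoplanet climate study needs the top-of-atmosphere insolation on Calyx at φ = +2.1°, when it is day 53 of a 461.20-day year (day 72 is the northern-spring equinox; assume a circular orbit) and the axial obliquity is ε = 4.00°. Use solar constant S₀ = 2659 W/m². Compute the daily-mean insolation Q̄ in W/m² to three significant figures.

Solar longitude: λ_s = 360° × (53 − 72)/461.20 = -14.831°, i.e. -14.831° + 360° = 345.169°.
sin δ = sin 4.00° × sin 345.169° = -0.01786, so δ = -1.023°.
cos H₀ = −tan(+2.1°) tan(-1.023°) = 0.0007, H₀ = 1.5701 rad.
Bracket: H₀ sin φ sin δ + cos φ cos δ sin H₀ = 1.5701×0.03664×-0.01786 + 0.99933×0.99984×1.00000 = -0.001027 + 0.999170 = 0.998143.
Q̄ = (S₀/π) × [bracket] = (2659/π) × 0.998143 = 844.8 W/m².

Q̄ ≈ 845 W/m²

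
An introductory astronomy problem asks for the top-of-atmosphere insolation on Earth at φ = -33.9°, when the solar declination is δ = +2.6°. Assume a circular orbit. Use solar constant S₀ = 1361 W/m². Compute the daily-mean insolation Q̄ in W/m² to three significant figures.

cos H₀ = −tan(-33.9°) tan(+2.600°) = 0.0305, H₀ = 1.5403 rad.
Bracket: H₀ sin φ sin δ + cos φ cos δ sin H₀ = 1.5403×-0.55775×0.04536 + 0.83001×0.99897×0.99953 = -0.038969 + 0.828765 = 0.789796.
Q̄ = (S₀/π) × [bracket] = (1361/π) × 0.789796 = 342.2 W/m².

Q̄ ≈ 342 W/m²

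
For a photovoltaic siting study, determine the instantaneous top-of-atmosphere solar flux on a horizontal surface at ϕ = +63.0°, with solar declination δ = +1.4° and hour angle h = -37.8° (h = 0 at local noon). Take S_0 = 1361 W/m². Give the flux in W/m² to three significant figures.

518 W/m²

cos θ_z = sin ϕ sin δ + cos ϕ cos δ cos h = 0.021769 + 0.358616 = 0.380385.
Flux = S_0 · cos θ_z = 1361 × 0.380385 = 517.7 W/m².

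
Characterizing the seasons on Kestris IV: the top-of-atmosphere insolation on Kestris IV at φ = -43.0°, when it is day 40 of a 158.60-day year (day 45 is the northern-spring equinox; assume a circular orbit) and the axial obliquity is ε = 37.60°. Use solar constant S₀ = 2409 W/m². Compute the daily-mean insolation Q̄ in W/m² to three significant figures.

Q̄ ≈ 659 W/m²

Solar longitude: λ_s = 360° × (40 − 45)/158.60 = -11.349°, i.e. -11.349° + 360° = 348.651°.
sin δ = sin 37.60° × sin 348.651° = -0.12007, so δ = -6.896°.
cos H₀ = −tan(-43.0°) tan(-6.896°) = -0.1128, H₀ = 1.6838 rad.
Bracket: H₀ sin φ sin δ + cos φ cos δ sin H₀ = 1.6838×-0.68200×-0.12007 + 0.73135×0.99277×0.99362 = 0.137883 + 0.721430 = 0.859313.
Q̄ = (S₀/π) × [bracket] = (2409/π) × 0.859313 = 658.9 W/m².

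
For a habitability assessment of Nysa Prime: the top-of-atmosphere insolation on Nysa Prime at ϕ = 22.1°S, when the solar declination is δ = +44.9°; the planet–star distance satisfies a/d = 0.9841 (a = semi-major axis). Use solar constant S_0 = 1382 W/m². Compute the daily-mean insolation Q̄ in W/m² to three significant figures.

cos h₀ = −tan(-22.1°) tan(+44.900°) = 0.4046, h₀ = 1.1542 rad.
Bracket: h₀ sin ϕ sin δ + cos ϕ cos δ sin h₀ = 1.1542×-0.37622×0.70587 + 0.92653×0.70834×0.91447 = -0.306512 + 0.600165 = 0.293653.
Inverse-square distance factor (a/d)² = 0.9841² = 0.968453.
Q̄ = (S_0/π) × 0.968453 × [bracket] = (1382/π) × 0.968453 × 0.293653 = 125.1 W/m².

Q̄ ≈ 125 W/m²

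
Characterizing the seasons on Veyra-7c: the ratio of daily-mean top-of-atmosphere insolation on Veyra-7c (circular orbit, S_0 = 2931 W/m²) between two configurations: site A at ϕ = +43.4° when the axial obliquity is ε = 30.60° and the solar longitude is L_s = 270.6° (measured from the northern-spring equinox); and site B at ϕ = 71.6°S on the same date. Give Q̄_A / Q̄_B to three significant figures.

Q̄_A / Q̄_B ≈ 0.116

— Configuration A (ϕ=+43.4°):
Solar declination: sin δ = sin ε · sin L_s = sin 30.60° × sin 270.6° = -0.50901, so δ = -30.598°.
cos h₀ = −tan(+43.4°) tan(-30.598°) = 0.5592, h₀ = 0.9774 rad.
Bracket: h₀ sin ϕ sin δ + cos ϕ cos δ sin h₀ = 0.9774×0.68709×-0.50901 + 0.72657×0.86076×0.82902 = -0.341832 + 0.518471 = 0.176639.
Q̄ = (S_0/π) × [bracket] = (2931/π) × 0.176639 = 164.80 W/m².
— Configuration B (ϕ=-71.6°):
cos h₀ = −tan(-71.6°) tan(-30.598°) = -1.7777 ≤ −1 ⇒ polar day, h₀ = π.
Bracket: h₀ sin ϕ sin δ + cos ϕ cos δ sin h₀ = 3.1416×-0.94888×-0.50901 + 0.31565×0.86076×0.00000 = 1.517360 + 0.000000 = 1.517360.
Q̄ = (S_0/π) × [bracket] = (2931/π) × 1.517360 = 1415.6 W/m².
Ratio Q̄_A / Q̄_B = 164.80 / 1415.6 = 0.1164.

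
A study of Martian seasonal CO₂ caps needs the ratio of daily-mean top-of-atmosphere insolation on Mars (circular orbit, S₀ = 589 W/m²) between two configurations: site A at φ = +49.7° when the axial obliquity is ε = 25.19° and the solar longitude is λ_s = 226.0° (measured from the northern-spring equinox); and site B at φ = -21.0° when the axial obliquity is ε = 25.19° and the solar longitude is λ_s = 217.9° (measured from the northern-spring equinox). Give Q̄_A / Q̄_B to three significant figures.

Q̄_A / Q̄_B ≈ 0.279

— Configuration A (φ=+49.7°):
Solar declination: sin δ = sin ε · sin λ_s = sin 25.19° × sin 226.0° = -0.30617, so δ = -17.828°.
cos H₀ = −tan(+49.7°) tan(-17.828°) = 0.3792, H₀ = 1.1818 rad.
Bracket: H₀ sin φ sin δ + cos φ cos δ sin H₀ = 1.1818×0.76267×-0.30617 + 0.64679×0.95198×0.92530 = -0.275958 + 0.569736 = 0.293778.
Q̄ = (S₀/π) × [bracket] = (589/π) × 0.293778 = 55.079 W/m².
— Configuration B (φ=-21.0°):
Solar declination: sin δ = sin ε · sin λ_s = sin 25.19° × sin 217.9° = -0.26145, so δ = -15.156°.
cos H₀ = −tan(-21.0°) tan(-15.156°) = -0.1040, H₀ = 1.6750 rad.
Bracket: H₀ sin φ sin δ + cos φ cos δ sin H₀ = 1.6750×-0.35837×-0.26145 + 0.93358×0.96522×0.99458 = 0.156941 + 0.896226 = 1.053167.
Q̄ = (S₀/π) × [bracket] = (589/π) × 1.053167 = 197.45 W/m².
Ratio Q̄_A / Q̄_B = 55.079 / 197.45 = 0.2790.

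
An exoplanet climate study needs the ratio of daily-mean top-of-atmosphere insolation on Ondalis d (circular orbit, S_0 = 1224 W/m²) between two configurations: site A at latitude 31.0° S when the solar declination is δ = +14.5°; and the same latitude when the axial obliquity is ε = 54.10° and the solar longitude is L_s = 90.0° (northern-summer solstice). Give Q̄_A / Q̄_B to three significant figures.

— Configuration A (ϕ=-31.0°):
cos h₀ = −tan(-31.0°) tan(+14.500°) = 0.1554, h₀ = 1.4148 rad.
Bracket: h₀ sin ϕ sin δ + cos ϕ cos δ sin h₀ = 1.4148×-0.51504×0.25038 + 0.85717×0.96815×0.98785 = -0.182447 + 0.819786 = 0.637339.
Q̄ = (S_0/π) × [bracket] = (1224/π) × 0.637339 = 248.31 W/m².
— Configuration B (ϕ=-31.0°):
Solar declination: sin δ = sin ε · sin L_s = sin 54.10° × sin 90.0° = 0.81004, so δ = +54.100°.
cos h₀ = −tan(-31.0°) tan(+54.100°) = 0.8301, h₀ = 0.5916 rad.
Bracket: h₀ sin ϕ sin δ + cos ϕ cos δ sin h₀ = 0.5916×-0.51504×0.81004 + 0.85717×0.58637×0.55768 = -0.246817 + 0.280300 = 0.033483.
Q̄ = (S_0/π) × [bracket] = (1224/π) × 0.033483 = 13.045 W/m².
Ratio Q̄_A / Q̄_B = 248.31 / 13.045 = 19.03.

Q̄_A / Q̄_B ≈ 19.0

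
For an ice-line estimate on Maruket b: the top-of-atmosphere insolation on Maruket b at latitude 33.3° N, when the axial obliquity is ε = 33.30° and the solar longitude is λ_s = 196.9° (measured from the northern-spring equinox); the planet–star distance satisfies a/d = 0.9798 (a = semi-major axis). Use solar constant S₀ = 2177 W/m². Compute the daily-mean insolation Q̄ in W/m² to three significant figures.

Solar declination: sin δ = sin ε · sin λ_s = sin 33.30° × sin 196.9° = -0.15960, so δ = -9.184°.
cos H₀ = −tan(+33.3°) tan(-9.184°) = 0.1062, H₀ = 1.4644 rad.
Bracket: H₀ sin φ sin δ + cos φ cos δ sin H₀ = 1.4644×0.54902×-0.15960 + 0.83581×0.98718×0.99434 = -0.128316 + 0.820425 = 0.692109.
Inverse-square distance factor (a/d)² = 0.9798² = 0.960008.
Q̄ = (S₀/π) × 0.960008 × [bracket] = (2177/π) × 0.960008 × 0.692109 = 460.4 W/m².

Q̄ ≈ 460 W/m²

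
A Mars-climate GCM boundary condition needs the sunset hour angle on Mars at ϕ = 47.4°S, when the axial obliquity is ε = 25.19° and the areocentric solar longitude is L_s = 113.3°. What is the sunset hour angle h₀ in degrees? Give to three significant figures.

sin δ = sin 25.19° × sin 113.3° = 0.39091, so δ = +23.011°.
cos h₀ = −tan ϕ · tan δ = −tan(-47.4°) × tan(+23.011°) = 0.4619, so h₀ = 1.0907 rad = 62.49°.

h₀ = 62.5°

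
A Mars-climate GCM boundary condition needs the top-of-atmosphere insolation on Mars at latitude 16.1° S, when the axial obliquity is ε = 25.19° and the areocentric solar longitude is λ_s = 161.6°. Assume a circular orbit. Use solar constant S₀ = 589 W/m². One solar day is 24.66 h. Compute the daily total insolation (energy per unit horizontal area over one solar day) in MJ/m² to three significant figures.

14.9 MJ/m²

sin δ = sin 25.19° × sin 161.6° = 0.13435, so δ = +7.721°.
cos H₀ = −tan(-16.1°) tan(+7.721°) = 0.0391, H₀ = 1.5317 rad.
Bracket: H₀ sin φ sin δ + cos φ cos δ sin H₀ = 1.5317×-0.27731×0.13435 + 0.96078×0.99093×0.99923 = -0.057066 + 0.951333 = 0.894267.
Q̄ = (S₀/π) × [bracket] = (589/π) × 0.894267 = 167.66 W/m².
Daily total = Q̄ × 24.66 h × 3600 s/h = 167.66 × 24.66 × 3600 / 10⁶ = 14.88 MJ/m².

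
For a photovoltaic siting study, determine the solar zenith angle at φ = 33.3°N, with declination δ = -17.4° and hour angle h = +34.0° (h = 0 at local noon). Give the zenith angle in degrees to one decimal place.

θ_z = 60.2°

cos θ_z = sin φ sin δ + cos φ cos δ cos h = -0.164180 + 0.661208 = 0.497028.
θ_z = arccos(0.497028) = 60.2°.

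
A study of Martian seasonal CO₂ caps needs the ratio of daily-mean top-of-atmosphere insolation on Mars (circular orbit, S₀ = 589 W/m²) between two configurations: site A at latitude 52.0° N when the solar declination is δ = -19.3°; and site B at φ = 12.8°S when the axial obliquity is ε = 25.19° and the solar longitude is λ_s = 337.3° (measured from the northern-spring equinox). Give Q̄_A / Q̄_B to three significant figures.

— Configuration A (φ=+52.0°):
cos H₀ = −tan(+52.0°) tan(-19.300°) = 0.4482, H₀ = 1.1060 rad.
Bracket: H₀ sin φ sin δ + cos φ cos δ sin H₀ = 1.1060×0.78801×-0.33051 + 0.61566×0.94380×0.89392 = -0.288052 + 0.519421 = 0.231369.
Q̄ = (S₀/π) × [bracket] = (589/π) × 0.231369 = 43.378 W/m².
— Configuration B (φ=-12.8°):
Solar declination: sin δ = sin ε · sin λ_s = sin 25.19° × sin 337.3° = -0.16425, so δ = -9.454°.
cos H₀ = −tan(-12.8°) tan(-9.454°) = -0.0378, H₀ = 1.6086 rad.
Bracket: H₀ sin φ sin δ + cos φ cos δ sin H₀ = 1.6086×-0.22155×-0.16425 + 0.97515×0.98642×0.99928 = 0.058536 + 0.961215 = 1.019751.
Q̄ = (S₀/π) × [bracket] = (589/π) × 1.019751 = 191.19 W/m².
Ratio Q̄_A / Q̄_B = 43.378 / 191.19 = 0.2269.

Q̄_A / Q̄_B ≈ 0.227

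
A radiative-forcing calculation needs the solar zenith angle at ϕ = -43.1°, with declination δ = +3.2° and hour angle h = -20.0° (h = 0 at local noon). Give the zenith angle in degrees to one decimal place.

cos θ_z = sin ϕ sin δ + cos ϕ cos δ cos h = -0.038141 + 0.685058 = 0.646917.
θ_z = arccos(0.646917) = 49.7°.

θ_z = 49.7°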